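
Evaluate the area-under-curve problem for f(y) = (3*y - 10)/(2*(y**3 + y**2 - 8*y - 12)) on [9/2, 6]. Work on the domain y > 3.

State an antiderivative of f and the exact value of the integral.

Factor the denominator (2*(y - 3)*(y + 2)**2) and decompose: f = 1/(50*(y + 2)) + 8/(5*(y + 2)**2) - 1/(50*(y - 3)); each piece integrates to a log, atan, or power term.
F(y) = (-y*log(y - 3) + y*log(y + 2) - 2*log(y - 3) + 2*log(y + 2) - 80)/(50*(y + 2)) is an antiderivative of f.
Check: d/dy[(-y*log(y - 3) + y*log(y + 2) - 2*log(y - 3) + 2*log(y + 2) - 80)/(50*(y + 2))] = (3*y - 10)/(2*y**3 + 2*y**2 - 16*y - 24), which equals f(y).
F(6) = -1/5 - log(3)/50 + log(8)/50; F(9/2) = -16/65 - log(3/2)/50 + log(13/2)/50.
Integral = F(6) - F(9/2) = -log(13/2)/50 - log(3)/50 + log(3/2)/50 + log(8)/50 + 3/65.

Antiderivative: F(y) = (-y*log(y - 3) + y*log(y + 2) - 2*log(y - 3) + 2*log(y + 2) - 80)/(50*(y + 2)); value = -log(13/2)/50 - log(3)/50 + log(3/2)/50 + log(8)/50 + 3/65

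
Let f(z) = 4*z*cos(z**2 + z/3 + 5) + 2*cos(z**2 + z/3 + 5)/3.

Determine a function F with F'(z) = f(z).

An antiderivative is F(z) = 2*sin(z**2 + z/3 + 5).

The substitution u = z**2 + z/3 + 5 works: f is exactly (dF/du)*(du/dz) for that inner function.
Check: d/dz[2*sin(z**2 + z/3 + 5)] = 4*z*cos(z**2 + z/3 + 5) + 2*cos(z**2 + z/3 + 5)/3 = f(z).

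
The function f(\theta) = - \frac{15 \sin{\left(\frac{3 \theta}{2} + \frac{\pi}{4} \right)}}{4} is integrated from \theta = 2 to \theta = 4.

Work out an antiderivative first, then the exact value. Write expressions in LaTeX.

Check any antiderivative F(\theta) by computing F'(\theta) and comparing it with f(\theta).
F(\theta) = \frac{5 \cos{\left(\frac{3 \theta}{2} + \frac{\pi}{4} \right)}}{2} is an antiderivative of f.
Check: d/d\theta[\frac{5 \cos{\left(\frac{3 \theta}{2} + \frac{\pi}{4} \right)}}{2}] = - \frac{15 \sin{\left(\frac{3 \theta}{2} + \frac{\pi}{4} \right)}}{4} = f(\theta).
F(4) = \frac{5 \cos{\left(\frac{\pi}{4} + 6 \right)}}{2}; F(2) = \frac{5 \cos{\left(\frac{\pi}{4} + 3 \right)}}{2}.
Integral = F(4) - F(2) = - \frac{5 \cos{\left(\frac{\pi}{4} + 3 \right)}}{2} + \frac{5 \cos{\left(\frac{\pi}{4} + 6 \right)}}{2}.

Antiderivative: F(\theta) = \frac{5 \cos{\left(\frac{3 \theta}{2} + \frac{\pi}{4} \right)}}{2}; value = - \frac{5 \cos{\left(\frac{\pi}{4} + 3 \right)}}{2} + \frac{5 \cos{\left(\frac{\pi}{4} + 6 \right)}}{2}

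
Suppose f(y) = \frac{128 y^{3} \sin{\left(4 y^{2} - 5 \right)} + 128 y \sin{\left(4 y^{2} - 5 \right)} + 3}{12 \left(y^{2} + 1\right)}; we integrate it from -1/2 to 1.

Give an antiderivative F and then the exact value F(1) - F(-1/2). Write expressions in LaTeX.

Check any antiderivative F(y) by computing F'(y) and comparing it with f(y).
F(y) = - \frac{4 \cos{\left(4 y^{2} - 5 \right)}}{3} + \frac{\operatorname{atan}{\left(y \right)}}{4} is an antiderivative of f.
Check: d/dy[- \frac{4 \cos{\left(4 y^{2} - 5 \right)}}{3} + \frac{\operatorname{atan}{\left(y \right)}}{4}] = \frac{128 y^{3} \sin{\left(4 y^{2} - 5 \right)} + 128 y \sin{\left(4 y^{2} - 5 \right)} + 3}{12 y^{2} + 12}, which equals f(y).
F(1) = - \frac{4 \cos{\left(1 \right)}}{3} + \frac{\pi}{16}; F(-1/2) = - \frac{\operatorname{atan}{\left(\frac{1}{2} \right)}}{4} - \frac{4 \cos{\left(4 \right)}}{3}.
Integral = F(1) - F(-1/2) = \frac{4 \cos{\left(4 \right)}}{3} - \frac{4 \cos{\left(1 \right)}}{3} + \frac{\operatorname{atan}{\left(\frac{1}{2} \right)}}{4} + \frac{\pi}{16}.

Antiderivative: F(y) = - \frac{4 \cos{\left(4 y^{2} - 5 \right)}}{3} + \frac{\operatorname{atan}{\left(y \right)}}{4}; value = \frac{4 \cos{\left(4 \right)}}{3} - \frac{4 \cos{\left(1 \right)}}{3} + \frac{\operatorname{atan}{\left(\frac{1}{2} \right)}}{4} + \frac{\pi}{16}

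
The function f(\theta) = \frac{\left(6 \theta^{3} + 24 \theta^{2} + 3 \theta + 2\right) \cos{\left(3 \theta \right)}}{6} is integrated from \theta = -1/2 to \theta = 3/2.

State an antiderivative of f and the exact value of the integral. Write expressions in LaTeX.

Antiderivative: F(\theta) = \frac{\theta^{3} \sin{\left(3 \theta \right)}}{3} + \frac{4 \theta^{2} \sin{\left(3 \theta \right)}}{3} + \frac{\theta^{2} \cos{\left(3 \theta \right)}}{3} - \frac{\theta \sin{\left(3 \theta \right)}}{18} + \frac{8 \theta \cos{\left(3 \theta \right)}}{9} - \frac{5 \sin{\left(3 \theta \right)}}{27} - \frac{\cos{\left(3 \theta \right)}}{54}; value = \frac{833 \sin{\left(\frac{9}{2} \right)}}{216} + \frac{223 \cos{\left(\frac{9}{2} \right)}}{108} + \frac{41 \cos{\left(\frac{3}{2} \right)}}{108} + \frac{29 \sin{\left(\frac{3}{2} \right)}}{216}

Differentiate the proposed F(\theta) back; it has to land on f(\theta) exactly.
F(\theta) = \frac{\theta^{3} \sin{\left(3 \theta \right)}}{3} + \frac{4 \theta^{2} \sin{\left(3 \theta \right)}}{3} + \frac{\theta^{2} \cos{\left(3 \theta \right)}}{3} - \frac{\theta \sin{\left(3 \theta \right)}}{18} + \frac{8 \theta \cos{\left(3 \theta \right)}}{9} - \frac{5 \sin{\left(3 \theta \right)}}{27} - \frac{\cos{\left(3 \theta \right)}}{54} is an antiderivative of f.
Check: d/d\theta[\frac{\theta^{3} \sin{\left(3 \theta \right)}}{3} + \frac{4 \theta^{2} \sin{\left(3 \theta \right)}}{3} + \frac{\theta^{2} \cos{\left(3 \theta \right)}}{3} - \frac{\theta \sin{\left(3 \theta \right)}}{18} + \frac{8 \theta \cos{\left(3 \theta \right)}}{9} - \frac{5 \sin{\left(3 \theta \right)}}{27} - \frac{\cos{\left(3 \theta \right)}}{54}] = \theta^{3} \cos{\left(3 \theta \right)} + 4 \theta^{2} \cos{\left(3 \theta \right)} + \frac{\theta \cos{\left(3 \theta \right)}}{2} + \frac{\cos{\left(3 \theta \right)}}{3}, which equals f(\theta).
F(3/2) = \frac{833 \sin{\left(\frac{9}{2} \right)}}{216} + \frac{223 \cos{\left(\frac{9}{2} \right)}}{108}; F(-1/2) = - \frac{29 \sin{\left(\frac{3}{2} \right)}}{216} - \frac{41 \cos{\left(\frac{3}{2} \right)}}{108}.
Integral = F(3/2) - F(-1/2) = \frac{833 \sin{\left(\frac{9}{2} \right)}}{216} + \frac{223 \cos{\left(\frac{9}{2} \right)}}{108} + \frac{41 \cos{\left(\frac{3}{2} \right)}}{108} + \frac{29 \sin{\left(\frac{3}{2} \right)}}{216}.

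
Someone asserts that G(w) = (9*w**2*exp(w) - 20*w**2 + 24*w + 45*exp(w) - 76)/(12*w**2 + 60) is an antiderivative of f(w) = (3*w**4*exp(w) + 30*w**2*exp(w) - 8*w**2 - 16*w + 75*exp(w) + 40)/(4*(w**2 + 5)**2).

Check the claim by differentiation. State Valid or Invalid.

d/dw[G] = (3*w**4*exp(w) + 30*w**2*exp(w) - 8*w**2 - 16*w + 75*exp(w) + 40)/(4*w**4 + 40*w**2 + 100)
This equals f(w) exactly, so the claim holds.

Valid - the claim checks out under differentiation.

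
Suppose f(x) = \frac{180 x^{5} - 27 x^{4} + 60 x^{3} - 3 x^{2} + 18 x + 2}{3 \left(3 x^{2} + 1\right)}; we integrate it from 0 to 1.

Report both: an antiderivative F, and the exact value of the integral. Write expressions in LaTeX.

Antiderivative: F(x) = \frac{60 x^{4} - 12 x^{3} + 8 x + 12 \log{\left(3 x^{2} + 1 \right)} + 9}{12}; value = \log{\left(4 \right)} + \frac{14}{3}

Any candidate F(x) must reproduce f(x) exactly when differentiated.
F(x) = \frac{60 x^{4} - 12 x^{3} + 8 x + 12 \log{\left(3 x^{2} + 1 \right)} + 9}{12} is an antiderivative of f.
Check: d/dx[\frac{60 x^{4} - 12 x^{3} + 8 x + 12 \log{\left(3 x^{2} + 1 \right)} + 9}{12}] = \frac{180 x^{5} - 27 x^{4} + 60 x^{3} - 3 x^{2} + 18 x + 2}{9 x^{2} + 3}, which equals f(x).
F(1) = \log{\left(4 \right)} + \frac{65}{12}; F(0) = \frac{3}{4}.
Integral = F(1) - F(0) = \log{\left(4 \right)} + \frac{14}{3}.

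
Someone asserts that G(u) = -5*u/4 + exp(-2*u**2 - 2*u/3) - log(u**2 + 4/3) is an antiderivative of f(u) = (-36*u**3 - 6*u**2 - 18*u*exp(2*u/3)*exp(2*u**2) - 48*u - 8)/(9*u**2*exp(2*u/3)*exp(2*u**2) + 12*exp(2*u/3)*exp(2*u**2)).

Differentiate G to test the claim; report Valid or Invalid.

Invalid: d/du[G] - f = -5/4, which is not 0.

d/du[G] = (-144*u**3 - 45*u**2*exp(2*u/3)*exp(2*u**2) - 24*u**2 - 72*u*exp(2*u/3)*exp(2*u**2) - 192*u - 60*exp(2*u/3)*exp(2*u**2) - 32)/(36*u**2*exp(2*u/3)*exp(2*u**2) + 48*exp(2*u/3)*exp(2*u**2))
d/du[G] - f(u) = -5/4 != 0.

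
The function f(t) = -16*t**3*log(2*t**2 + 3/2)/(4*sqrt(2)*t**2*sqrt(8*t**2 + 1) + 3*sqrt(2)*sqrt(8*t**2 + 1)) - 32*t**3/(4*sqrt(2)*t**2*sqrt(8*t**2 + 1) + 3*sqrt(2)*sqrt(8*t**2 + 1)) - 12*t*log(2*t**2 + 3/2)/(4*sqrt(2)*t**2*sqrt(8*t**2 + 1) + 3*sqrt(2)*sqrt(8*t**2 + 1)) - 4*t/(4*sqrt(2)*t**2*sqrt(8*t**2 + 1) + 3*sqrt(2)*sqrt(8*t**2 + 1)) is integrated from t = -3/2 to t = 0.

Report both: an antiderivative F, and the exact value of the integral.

Recognize the product-rule pattern: f = u'v + uv' with u = -sqrt(4*t**2 + 1/2)/2, v = log(2*t**2 + 3/2), so integration by parts undoes it.
F(t) = -sqrt(2)*sqrt(8*t**2 + 1)*log(2*t**2 + 3/2)/4 is an antiderivative of f.
Check: d/dt[-sqrt(2)*sqrt(8*t**2 + 1)*log(2*t**2 + 3/2)/4] = (-8*sqrt(2)*t**3*log(2*t**2 + 3/2) - 16*sqrt(2)*t**3 - 6*sqrt(2)*t*log(2*t**2 + 3/2) - 2*sqrt(2)*t)/(4*t**2*sqrt(8*t**2 + 1) + 3*sqrt(8*t**2 + 1)), which equals f(t).
F(0) = -sqrt(2)*log(3/2)/4; F(-3/2) = -sqrt(38)*log(6)/4.
Integral = F(0) - F(-3/2) = -sqrt(2)*log(3/2)/4 + sqrt(38)*log(6)/4.

Antiderivative: F(t) = -sqrt(2)*sqrt(8*t**2 + 1)*log(2*t**2 + 3/2)/4; value = -sqrt(2)*log(3/2)/4 + sqrt(38)*log(6)/4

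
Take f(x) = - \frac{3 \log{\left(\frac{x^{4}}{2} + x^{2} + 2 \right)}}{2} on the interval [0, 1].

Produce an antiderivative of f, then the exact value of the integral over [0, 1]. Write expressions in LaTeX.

Since d/dx undoes antidifferentiation here, F'(x) = f(x) is required of F(x).
F(x) = - \frac{3 x \log{\left(\frac{x^{4}}{2} + x^{2} + 2 \right)}}{2} + 6 x + \frac{3 \sqrt{2} \log{\left(x^{2} - \sqrt{2} x + 2 \right)}}{4} - \frac{3 \sqrt{2} \log{\left(x^{2} + \sqrt{2} x + 2 \right)}}{4} - \frac{3 \sqrt{6} \operatorname{atan}{\left(\frac{\sqrt{6} x}{3} - \frac{\sqrt{3}}{3} \right)}}{2} - \frac{3 \sqrt{6} \operatorname{atan}{\left(\frac{\sqrt{6} x}{3} + \frac{\sqrt{3}}{3} \right)}}{2} is an antiderivative of f.
Check: d/dx[- \frac{3 x \log{\left(\frac{x^{4}}{2} + x^{2} + 2 \right)}}{2} + 6 x + \frac{3 \sqrt{2} \log{\left(x^{2} - \sqrt{2} x + 2 \right)}}{4} - \frac{3 \sqrt{2} \log{\left(x^{2} + \sqrt{2} x + 2 \right)}}{4} - \frac{3 \sqrt{6} \operatorname{atan}{\left(\frac{\sqrt{6} x}{3} - \frac{\sqrt{3}}{3} \right)}}{2} - \frac{3 \sqrt{6} \operatorname{atan}{\left(\frac{\sqrt{6} x}{3} + \frac{\sqrt{3}}{3} \right)}}{2}] = - \frac{3 \log{\left(\frac{x^{4}}{2} + x^{2} + 2 \right)}}{2} = f(x).
F(1) = - \frac{3 \sqrt{6} \operatorname{atan}{\left(\frac{\sqrt{3}}{3} + \frac{\sqrt{6}}{3} \right)}}{2} - \frac{3 \log{\left(\frac{7}{2} \right)}}{2} - \frac{3 \sqrt{2} \log{\left(\sqrt{2} + 3 \right)}}{4} + \frac{3 \sqrt{6} \operatorname{atan}{\left(- \frac{\sqrt{6}}{3} + \frac{\sqrt{3}}{3} \right)}}{2} + \frac{3 \sqrt{2} \log{\left(3 - \sqrt{2} \right)}}{4} + 6; F(0) = 0.
Integral = F(1) - F(0) = - \frac{3 \sqrt{6} \operatorname{atan}{\left(\frac{\sqrt{3}}{3} + \frac{\sqrt{6}}{3} \right)}}{2} - \frac{3 \log{\left(\frac{7}{2} \right)}}{2} - \frac{3 \sqrt{2} \log{\left(\sqrt{2} + 3 \right)}}{4} + \frac{3 \sqrt{6} \operatorname{atan}{\left(- \frac{\sqrt{6}}{3} + \frac{\sqrt{3}}{3} \right)}}{2} + \frac{3 \sqrt{2} \log{\left(3 - \sqrt{2} \right)}}{4} + 6.

Antiderivative: F(x) = - \frac{3 x \log{\left(\frac{x^{4}}{2} + x^{2} + 2 \right)}}{2} + 6 x + \frac{3 \sqrt{2} \log{\left(x^{2} - \sqrt{2} x + 2 \right)}}{4} - \frac{3 \sqrt{2} \log{\left(x^{2} + \sqrt{2} x + 2 \right)}}{4} - \frac{3 \sqrt{6} \operatorname{atan}{\left(\frac{\sqrt{6} x}{3} - \frac{\sqrt{3}}{3} \right)}}{2} - \frac{3 \sqrt{6} \operatorname{atan}{\left(\frac{\sqrt{6} x}{3} + \frac{\sqrt{3}}{3} \right)}}{2}; value = - \frac{3 \sqrt{6} \operatorname{atan}{\left(\frac{\sqrt{3}}{3} + \frac{\sqrt{6}}{3} \right)}}{2} - \frac{3 \log{\left(\frac{7}{2} \right)}}{2} - \frac{3 \sqrt{2} \log{\left(\sqrt{2} + 3 \right)}}{4} + \frac{3 \sqrt{6} \operatorname{atan}{\left(- \frac{\sqrt{6}}{3} + \frac{\sqrt{3}}{3} \right)}}{2} + \frac{3 \sqrt{2} \log{\left(3 - \sqrt{2} \right)}}{4} + 6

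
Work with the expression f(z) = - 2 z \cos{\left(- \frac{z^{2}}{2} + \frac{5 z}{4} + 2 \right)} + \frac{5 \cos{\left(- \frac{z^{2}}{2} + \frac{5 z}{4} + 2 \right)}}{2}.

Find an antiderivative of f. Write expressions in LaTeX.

The substitution u = - \frac{z^{2}}{2} + \frac{5 z}{4} + 2 works: f is exactly (dF/du)*(du/dz) for that inner function.
Check: d/dz[2 \sin{\left(- \frac{z^{2}}{2} + \frac{5 z}{4} + 2 \right)}] = - 2 z \cos{\left(- \frac{z^{2}}{2} + \frac{5 z}{4} + 2 \right)} + \frac{5 \cos{\left(- \frac{z^{2}}{2} + \frac{5 z}{4} + 2 \right)}}{2} = f(z).

An antiderivative is F(z) = 2 \sin{\left(- \frac{z^{2}}{2} + \frac{5 z}{4} + 2 \right)}.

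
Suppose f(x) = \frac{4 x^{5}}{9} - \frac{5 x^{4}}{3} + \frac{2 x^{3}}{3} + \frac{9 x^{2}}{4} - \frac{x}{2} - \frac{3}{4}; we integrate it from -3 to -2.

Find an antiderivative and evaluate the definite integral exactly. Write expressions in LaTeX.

The substitution u = - \frac{2 x^{2}}{3} + x + 1 works: f is exactly (dF/du)*(du/dx) for that inner function.
F(x) = - \frac{\left(- 2 x^{2} + 3 x + 3\right)^{3}}{108} is an antiderivative of f.
Check: d/dx[- \frac{\left(- 2 x^{2} + 3 x + 3\right)^{3}}{108}] = \frac{4 x^{5}}{9} - \frac{5 x^{4}}{3} + \frac{2 x^{3}}{3} + \frac{9 x^{2}}{4} - \frac{x}{2} - \frac{3}{4} = f(x).
F(-2) = \frac{1331}{108}; F(-3) = 128.
Integral = F(-2) - F(-3) = - \frac{12493}{108}.

Antiderivative: F(x) = - \frac{\left(- 2 x^{2} + 3 x + 3\right)^{3}}{108}; value = - \frac{12493}{108}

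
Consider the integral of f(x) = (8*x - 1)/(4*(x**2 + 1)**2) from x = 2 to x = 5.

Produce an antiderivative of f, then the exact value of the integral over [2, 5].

Antiderivative: F(x) = (-x**2*atan(x) - x - atan(x) - 8)/(8*x**2 + 8); value = -atan(5)/8 + atan(2)/8 + 3/16

A candidate is checked by its d/dx: the result must match f(x).
F(x) = (-x**2*atan(x) - x - atan(x) - 8)/(8*x**2 + 8) is an antiderivative of f.
Check: d/dx[(-x**2*atan(x) - x - atan(x) - 8)/(8*x**2 + 8)] = (8*x - 1)/(4*x**4 + 8*x**2 + 4), which equals f(x).
F(5) = -atan(5)/8 - 1/16; F(2) = -1/4 - atan(2)/8.
Integral = F(5) - F(2) = -atan(5)/8 + atan(2)/8 + 3/16.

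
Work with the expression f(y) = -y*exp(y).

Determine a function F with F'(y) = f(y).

An antiderivative is F(y) = (1 - y)*exp(y).

Recognize the product-rule pattern: f = u'v + uv' with u = 1 - y, v = exp(y), so integration by parts undoes it.
Check: d/dy[(1 - y)*exp(y)] = -y*exp(y) = f(y).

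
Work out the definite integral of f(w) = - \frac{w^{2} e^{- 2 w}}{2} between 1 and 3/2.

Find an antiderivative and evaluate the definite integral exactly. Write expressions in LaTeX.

Antiderivative: F(w) = \frac{\left(2 w^{2} + 2 w + 1\right) e^{- 2 w}}{8}; value = - \frac{5}{8 e^{2}} + \frac{17}{16 e^{3}}

f has the shape u'v + uv' for u = \frac{w^{2}}{4} + \frac{w}{4} + \frac{1}{8} and v = e^{- 2 w} — it is the derivative of the product u*v.
F(w) = \frac{\left(2 w^{2} + 2 w + 1\right) e^{- 2 w}}{8} is an antiderivative of f.
Check: d/dw[\frac{\left(2 w^{2} + 2 w + 1\right) e^{- 2 w}}{8}] = - \frac{w^{2} e^{- 2 w}}{2} = f(w).
F(3/2) = \frac{17}{16 e^{3}}; F(1) = \frac{5}{8 e^{2}}.
Integral = F(3/2) - F(1) = - \frac{5}{8 e^{2}} + \frac{17}{16 e^{3}}.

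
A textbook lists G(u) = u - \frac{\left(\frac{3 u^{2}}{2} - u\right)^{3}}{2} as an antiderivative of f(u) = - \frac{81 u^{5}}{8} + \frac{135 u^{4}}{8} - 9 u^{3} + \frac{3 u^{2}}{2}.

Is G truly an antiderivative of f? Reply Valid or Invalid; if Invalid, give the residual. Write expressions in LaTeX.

d/du[G] = - \frac{81 u^{5}}{8} + \frac{135 u^{4}}{8} - 9 u^{3} + \frac{3 u^{2}}{2} + 1
d/du[G] - f(u) = 1 != 0.

Invalid: d/du[G] - f = 1, which is not 0.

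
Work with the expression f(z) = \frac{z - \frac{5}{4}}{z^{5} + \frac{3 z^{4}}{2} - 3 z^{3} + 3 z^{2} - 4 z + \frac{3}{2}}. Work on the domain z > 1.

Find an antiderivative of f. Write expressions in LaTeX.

The denominator factors as 2 \left(z - 1\right) \left(z + 3\right) \left(2 z - 1\right) \left(z^{2} + 1\right); partial fractions split f into directly integrable pieces: - \frac{5 z + 4}{20 \left(z^{2} + 1\right)} + \frac{24}{35 \left(2 z - 1\right)} - \frac{17}{560 \left(z + 3\right)} - \frac{1}{16 \left(z - 1\right)}.
Check: d/dz[- \frac{35 \log{\left(z - 1 \right)} - 192 \log{\left(z - \frac{1}{2} \right)} + 17 \log{\left(z + 3 \right)} + 70 \log{\left(z^{2} + 1 \right)} + 112 \operatorname{atan}{\left(z \right)}}{560}] = \frac{4 z - 5}{4 z^{5} + 6 z^{4} - 12 z^{3} + 12 z^{2} - 16 z + 6}, which equals f(z).

An antiderivative is F(z) = - \frac{35 \log{\left(z - 1 \right)} - 192 \log{\left(z - \frac{1}{2} \right)} + 17 \log{\left(z + 3 \right)} + 70 \log{\left(z^{2} + 1 \right)} + 112 \operatorname{atan}{\left(z \right)}}{560}.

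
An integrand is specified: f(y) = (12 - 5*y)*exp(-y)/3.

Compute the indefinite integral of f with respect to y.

F(y) = (5*y - 7)*exp(-y)/3 + C

Recognize the product-rule pattern: f = u'v + uv' with u = 5*y/3 - 7/3, v = exp(-y), so integration by parts undoes it.
Check: d/dy[(5*y - 7)*exp(-y)/3] = (12 - 5*y)*exp(-y)/3 = f(y).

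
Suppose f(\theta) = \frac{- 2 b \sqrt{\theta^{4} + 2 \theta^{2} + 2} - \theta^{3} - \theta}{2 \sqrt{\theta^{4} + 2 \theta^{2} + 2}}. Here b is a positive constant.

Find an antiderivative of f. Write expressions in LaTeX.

An antiderivative is F(\theta) = - \frac{4 b \theta + \sqrt{\theta^{4} + 2 \theta^{2} + 2}}{4}.

Differentiate the proposed F(\theta) back; it has to land on f(\theta) exactly.
Check: d/d\theta[- \frac{4 b \theta + \sqrt{\theta^{4} + 2 \theta^{2} + 2}}{4}] = \frac{- 2 b \sqrt{\theta^{4} + 2 \theta^{2} + 2} - \theta^{3} - \theta}{2 \sqrt{\theta^{4} + 2 \theta^{2} + 2}} = f(\theta).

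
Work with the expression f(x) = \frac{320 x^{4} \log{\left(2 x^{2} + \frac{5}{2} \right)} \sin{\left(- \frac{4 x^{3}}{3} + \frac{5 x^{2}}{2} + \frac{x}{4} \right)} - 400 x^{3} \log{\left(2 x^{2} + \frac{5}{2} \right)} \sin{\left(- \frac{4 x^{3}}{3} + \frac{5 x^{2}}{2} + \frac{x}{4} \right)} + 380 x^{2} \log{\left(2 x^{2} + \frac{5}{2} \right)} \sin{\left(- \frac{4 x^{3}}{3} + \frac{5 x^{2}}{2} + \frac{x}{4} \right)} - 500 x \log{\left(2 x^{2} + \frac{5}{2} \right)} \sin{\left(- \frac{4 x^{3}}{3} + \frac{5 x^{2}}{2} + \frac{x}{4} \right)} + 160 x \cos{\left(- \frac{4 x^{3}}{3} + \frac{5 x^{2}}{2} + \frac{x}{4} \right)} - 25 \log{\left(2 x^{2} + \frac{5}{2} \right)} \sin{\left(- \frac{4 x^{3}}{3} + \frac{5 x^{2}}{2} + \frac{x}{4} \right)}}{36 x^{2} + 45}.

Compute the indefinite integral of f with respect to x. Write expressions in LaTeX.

F(x) = \frac{20 \log{\left(2 x^{2} + \frac{5}{2} \right)} \cos{\left(- \frac{4 x^{3}}{3} + \frac{5 x^{2}}{2} + \frac{x}{4} \right)}}{9} + C

Recognize the product-rule pattern: f = u'v + uv' with u = \frac{20 \cos{\left(- \frac{4 x^{3}}{3} + \frac{5 x^{2}}{2} + \frac{x}{4} \right)}}{9}, v = \log{\left(2 x^{2} + \frac{5}{2} \right)}, so integration by parts undoes it.
Check: d/dx[\frac{20 \log{\left(2 x^{2} + \frac{5}{2} \right)} \cos{\left(- \frac{4 x^{3}}{3} + \frac{5 x^{2}}{2} + \frac{x}{4} \right)}}{9}] = \frac{320 x^{4} \log{\left(2 x^{2} + \frac{5}{2} \right)} \sin{\left(- \frac{4 x^{3}}{3} + \frac{5 x^{2}}{2} + \frac{x}{4} \right)} - 400 x^{3} \log{\left(2 x^{2} + \frac{5}{2} \right)} \sin{\left(- \frac{4 x^{3}}{3} + \frac{5 x^{2}}{2} + \frac{x}{4} \right)} + 380 x^{2} \log{\left(2 x^{2} + \frac{5}{2} \right)} \sin{\left(- \frac{4 x^{3}}{3} + \frac{5 x^{2}}{2} + \frac{x}{4} \right)} - 500 x \log{\left(2 x^{2} + \frac{5}{2} \right)} \sin{\left(- \frac{4 x^{3}}{3} + \frac{5 x^{2}}{2} + \frac{x}{4} \right)} + 160 x \cos{\left(- \frac{4 x^{3}}{3} + \frac{5 x^{2}}{2} + \frac{x}{4} \right)} - 25 \log{\left(2 x^{2} + \frac{5}{2} \right)} \sin{\left(- \frac{4 x^{3}}{3} + \frac{5 x^{2}}{2} + \frac{x}{4} \right)}}{36 x^{2} + 45} = f(x).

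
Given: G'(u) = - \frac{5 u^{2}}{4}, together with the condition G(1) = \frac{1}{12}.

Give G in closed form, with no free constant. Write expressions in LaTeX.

A candidate passes only if d/du[G] lands on the given G'(u) exactly.
A general antiderivative is - \frac{5 u^{3}}{12} + C.
The condition gives C = \frac{1}{12} - (- \frac{5}{12}) = \frac{1}{2}.
So G(u) = - \frac{5 u^{3} - 6}{12}.
Check: d/du[- \frac{5 u^{3} - 6}{12}] = - \frac{5 u^{2}}{4} = G'(u).

G(u) = - \frac{5 u^{3} - 6}{12}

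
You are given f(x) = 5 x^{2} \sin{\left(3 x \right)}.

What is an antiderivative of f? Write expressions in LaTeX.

An antiderivative is F(x) = - \frac{5 x^{2} \cos{\left(3 x \right)}}{3} + \frac{10 x \sin{\left(3 x \right)}}{9} + \frac{10 \cos{\left(3 x \right)}}{27}.

For F(x) to be correct the identity F'(x) - f(x) = 0 must hold.
Check: d/dx[- \frac{5 x^{2} \cos{\left(3 x \right)}}{3} + \frac{10 x \sin{\left(3 x \right)}}{9} + \frac{10 \cos{\left(3 x \right)}}{27}] = 5 x^{2} \sin{\left(3 x \right)} = f(x).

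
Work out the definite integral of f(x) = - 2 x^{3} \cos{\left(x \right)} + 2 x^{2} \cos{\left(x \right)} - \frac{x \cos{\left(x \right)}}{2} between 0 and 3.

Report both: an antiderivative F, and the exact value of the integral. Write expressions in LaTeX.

Antiderivative: F(x) = - 2 x^{3} \sin{\left(x \right)} + 2 x^{2} \sin{\left(x \right)} - 6 x^{2} \cos{\left(x \right)} + \frac{23 x \sin{\left(x \right)}}{2} + 4 x \cos{\left(x \right)} - 4 \sin{\left(x \right)} + \frac{23 \cos{\left(x \right)}}{2}; value = - \frac{23}{2} - \frac{11 \sin{\left(3 \right)}}{2} - \frac{61 \cos{\left(3 \right)}}{2}

The integrand splits into summands that can be handled one at a time.
F(x) = - 2 x^{3} \sin{\left(x \right)} + 2 x^{2} \sin{\left(x \right)} - 6 x^{2} \cos{\left(x \right)} + \frac{23 x \sin{\left(x \right)}}{2} + 4 x \cos{\left(x \right)} - 4 \sin{\left(x \right)} + \frac{23 \cos{\left(x \right)}}{2} is an antiderivative of f.
Check: d/dx[- 2 x^{3} \sin{\left(x \right)} + 2 x^{2} \sin{\left(x \right)} - 6 x^{2} \cos{\left(x \right)} + \frac{23 x \sin{\left(x \right)}}{2} + 4 x \cos{\left(x \right)} - 4 \sin{\left(x \right)} + \frac{23 \cos{\left(x \right)}}{2}] = - 2 x^{3} \cos{\left(x \right)} + 2 x^{2} \cos{\left(x \right)} - \frac{x \cos{\left(x \right)}}{2} = f(x).
F(3) = - \frac{11 \sin{\left(3 \right)}}{2} - \frac{61 \cos{\left(3 \right)}}{2}; F(0) = \frac{23}{2}.
Integral = F(3) - F(0) = - \frac{23}{2} - \frac{11 \sin{\left(3 \right)}}{2} - \frac{61 \cos{\left(3 \right)}}{2}.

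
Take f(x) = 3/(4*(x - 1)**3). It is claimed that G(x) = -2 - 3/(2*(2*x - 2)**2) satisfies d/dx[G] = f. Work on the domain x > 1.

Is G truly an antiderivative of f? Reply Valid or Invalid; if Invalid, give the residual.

Valid: G'(x) = f(x).

d/dx[G] = 3/(4*x**3 - 12*x**2 + 12*x - 4)
This equals f(x) exactly, so the claim holds.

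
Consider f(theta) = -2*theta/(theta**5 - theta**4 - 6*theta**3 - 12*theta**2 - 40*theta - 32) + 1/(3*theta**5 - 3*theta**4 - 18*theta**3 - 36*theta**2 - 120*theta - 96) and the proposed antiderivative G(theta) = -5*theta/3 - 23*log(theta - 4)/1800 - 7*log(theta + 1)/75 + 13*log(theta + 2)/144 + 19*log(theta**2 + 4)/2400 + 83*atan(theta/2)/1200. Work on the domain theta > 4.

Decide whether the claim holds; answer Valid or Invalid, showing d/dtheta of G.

d/dtheta[G] = (-5*theta**5 + 5*theta**4 + 30*theta**3 + 60*theta**2 + 194*theta + 161)/(3*theta**5 - 3*theta**4 - 18*theta**3 - 36*theta**2 - 120*theta - 96)
d/dtheta[G] - f(theta) = -5/3 != 0.

Invalid: d/dtheta[G] - f = -5/3, which is not 0.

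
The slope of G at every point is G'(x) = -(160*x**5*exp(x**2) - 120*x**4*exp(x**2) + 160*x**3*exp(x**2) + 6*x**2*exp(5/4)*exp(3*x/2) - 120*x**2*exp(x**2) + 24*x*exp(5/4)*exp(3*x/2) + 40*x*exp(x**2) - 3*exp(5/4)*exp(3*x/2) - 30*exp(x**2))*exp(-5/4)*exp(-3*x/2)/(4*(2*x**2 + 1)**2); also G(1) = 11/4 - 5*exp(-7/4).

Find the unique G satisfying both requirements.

Whatever form G(x) takes, its d/dx must return the stated G'(x).
A general antiderivative is (3*x/4 + 3/2)/(2*x**2 + 1) - 5*exp(x**2 - 3*x/2 - 5/4) + C.
The condition gives C = 11/4 - 5*exp(-7/4) - (3/4 - 5*exp(-7/4)) = 2.
So G(x) = (16*x**2*exp(5/4)*exp(3*x/2)*exp(-x**2) - 40*x**2 + 3*x*exp(5/4)*exp(3*x/2)*exp(-x**2) + 14*exp(5/4)*exp(3*x/2)*exp(-x**2) - 20)/(8*x**2*exp(5/4)*exp(3*x/2)*exp(-x**2) + 4*exp(5/4)*exp(3*x/2)*exp(-x**2)).
Check: d/dx[(16*x**2*exp(5/4)*exp(3*x/2)*exp(-x**2) - 40*x**2 + 3*x*exp(5/4)*exp(3*x/2)*exp(-x**2) + 14*exp(5/4)*exp(3*x/2)*exp(-x**2) - 20)/(8*x**2*exp(5/4)*exp(3*x/2)*exp(-x**2) + 4*exp(5/4)*exp(3*x/2)*exp(-x**2))] = (-160*x**5*exp(x**2) + 120*x**4*exp(x**2) - 160*x**3*exp(x**2) - 6*x**2*exp(5/4)*exp(3*x/2) + 120*x**2*exp(x**2) - 24*x*exp(5/4)*exp(3*x/2) - 40*x*exp(x**2) + 3*exp(5/4)*exp(3*x/2) + 30*exp(x**2))/(16*x**4*exp(5/4)*exp(3*x/2) + 16*x**2*exp(5/4)*exp(3*x/2) + 4*exp(5/4)*exp(3*x/2)), which equals G'(x).

G(x) = (16*x**2*exp(5/4)*exp(3*x/2)*exp(-x**2) - 40*x**2 + 3*x*exp(5/4)*exp(3*x/2)*exp(-x**2) + 14*exp(5/4)*exp(3*x/2)*exp(-x**2) - 20)/(8*x**2*exp(5/4)*exp(3*x/2)*exp(-x**2) + 4*exp(5/4)*exp(3*x/2)*exp(-x**2))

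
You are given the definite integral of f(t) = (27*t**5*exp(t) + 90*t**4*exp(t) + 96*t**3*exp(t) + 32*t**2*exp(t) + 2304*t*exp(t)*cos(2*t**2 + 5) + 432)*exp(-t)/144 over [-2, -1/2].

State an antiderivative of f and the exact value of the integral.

A first test for any F(t): its t-derivative must equal f(t) identically.
F(t) = (27*t**6*exp(t) + 108*t**5*exp(t) + 144*t**4*exp(t) + 64*t**3*exp(t) + 3456*exp(t)*sin(2*t**2 + 5) - 2592)*exp(-t)/864 is an antiderivative of f.
Check: d/dt[(27*t**6*exp(t) + 108*t**5*exp(t) + 144*t**4*exp(t) + 64*t**3*exp(t) + 3456*exp(t)*sin(2*t**2 + 5) - 2592)*exp(-t)/864] = (27*t**5*exp(t) + 90*t**4*exp(t) + 96*t**3*exp(t) + 32*t**2*exp(t) + 2304*t*exp(t)*cos(2*t**2 + 5) + 432)*exp(-t)/144 = f(t).
F(-1/2) = -3*exp(1/2) + 4*sin(11/2) - 125/55296; F(-2) = -3*exp(2) + 2/27 + 4*sin(13).
Integral = F(-1/2) - F(-2) = -3*exp(1/2) + 4*sin(11/2) - 4*sin(13) - 469/6144 + 3*exp(2).

Antiderivative: F(t) = (27*t**6*exp(t) + 108*t**5*exp(t) + 144*t**4*exp(t) + 64*t**3*exp(t) + 3456*exp(t)*sin(2*t**2 + 5) - 2592)*exp(-t)/864; value = -3*exp(1/2) + 4*sin(11/2) - 4*sin(13) - 469/6144 + 3*exp(2)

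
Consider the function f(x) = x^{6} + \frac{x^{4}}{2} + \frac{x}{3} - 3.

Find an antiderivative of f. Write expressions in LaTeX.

An antiderivative is F(x) = \frac{x^{7}}{7} + \frac{x^{5}}{10} + \frac{x^{2}}{6} - 3 x.

Integrate term by term and add the pieces.
Check: d/dx[\frac{x^{7}}{7} + \frac{x^{5}}{10} + \frac{x^{2}}{6} - 3 x] = x^{6} + \frac{x^{4}}{2} + \frac{x}{3} - 3 = f(x).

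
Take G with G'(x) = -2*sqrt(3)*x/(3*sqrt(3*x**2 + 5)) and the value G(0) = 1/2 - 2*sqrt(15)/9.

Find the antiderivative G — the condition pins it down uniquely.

G(x) = 1/2 - 2*sqrt(x**2 + 5/3)/3

The substitution u = x**2 + 5/3 works: G'(x) is exactly (dG/du)*(du/dx) for that inner function.
A general antiderivative is -2*sqrt(x**2 + 5/3)/3 + C.
The condition gives C = 1/2 - 2*sqrt(15)/9 - (-2*sqrt(15)/9) = 1/2.
So G(x) = 1/2 - 2*sqrt(x**2 + 5/3)/3.
Check: d/dx[1/2 - 2*sqrt(x**2 + 5/3)/3] = -2*sqrt(3)*x/(3*sqrt(3*x**2 + 5)) = G'(x).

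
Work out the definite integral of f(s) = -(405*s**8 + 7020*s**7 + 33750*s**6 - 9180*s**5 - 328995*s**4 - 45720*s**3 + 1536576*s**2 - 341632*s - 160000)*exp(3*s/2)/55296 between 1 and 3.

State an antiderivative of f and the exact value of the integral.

f has the shape u'v + uv' for u = -4*s**2 - 5*(s**2/4 + 3*s/4 - 5/3)**4/4 and v = exp(3*s/2) — it is the derivative of the product u*v.
F(s) = -(405*s**8 + 4860*s**7 + 11070*s**6 - 53460*s**5 - 150795*s**4 + 356400*s**3 + 823776*s**2 - 1440000*s + 800000)*exp(3*s/2)/82944 is an antiderivative of f.
Check: d/ds[-(405*s**8 + 4860*s**7 + 11070*s**6 - 53460*s**5 - 150795*s**4 + 356400*s**3 + 823776*s**2 - 1440000*s + 800000)*exp(3*s/2)/82944] = -15*s**8*exp(3*s/2)/2048 - 65*s**7*exp(3*s/2)/512 - 625*s**6*exp(3*s/2)/1024 + 85*s**5*exp(3*s/2)/512 + 12185*s**4*exp(3*s/2)/2048 + 635*s**3*exp(3*s/2)/768 - 8003*s**2*exp(3*s/2)/288 + 2669*s*exp(3*s/2)/432 + 625*exp(3*s/2)/216, which equals f(s).
F(3) = -604229*exp(9/2)/5184; F(1) = -344*exp(3/2)/81.
Integral = F(3) - F(1) = -604229*exp(9/2)/5184 + 344*exp(3/2)/81.

Antiderivative: F(s) = -(405*s**8 + 4860*s**7 + 11070*s**6 - 53460*s**5 - 150795*s**4 + 356400*s**3 + 823776*s**2 - 1440000*s + 800000)*exp(3*s/2)/82944; value = -604229*exp(9/2)/5184 + 344*exp(3/2)/81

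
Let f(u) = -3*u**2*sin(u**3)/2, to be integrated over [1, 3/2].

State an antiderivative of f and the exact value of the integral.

Antiderivative: F(u) = cos(u**3)/2; value = cos(27/8)/2 - cos(1)/2

Whatever form F(u) takes, F'(u) = f(u) is non-negotiable.
F(u) = cos(u**3)/2 is an antiderivative of f.
Check: d/du[cos(u**3)/2] = -3*u**2*sin(u**3)/2 = f(u).
F(3/2) = cos(27/8)/2; F(1) = cos(1)/2.
Integral = F(3/2) - F(1) = cos(27/8)/2 - cos(1)/2.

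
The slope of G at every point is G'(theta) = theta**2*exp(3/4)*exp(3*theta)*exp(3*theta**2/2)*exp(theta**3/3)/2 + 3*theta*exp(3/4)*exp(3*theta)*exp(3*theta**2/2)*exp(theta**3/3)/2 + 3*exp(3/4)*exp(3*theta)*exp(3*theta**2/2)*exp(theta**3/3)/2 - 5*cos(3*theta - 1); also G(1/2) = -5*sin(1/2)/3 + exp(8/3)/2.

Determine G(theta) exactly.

G(theta) = (3*exp(3/4)*exp(3*theta)*exp(3*theta**2/2)*exp(theta**3/3) - 10*sin(3*theta - 1))/6

The integrand splits into summands that can be handled one at a time.
A general antiderivative is exp(theta**3/3 + 3*theta**2/2 + 3*theta + 3/4)/2 - 5*sin(3*theta - 1)/3 + C.
The condition gives C = -5*sin(1/2)/3 + exp(8/3)/2 - (-5*sin(1/2)/3 + exp(8/3)/2) = 0.
So G(theta) = (3*exp(3/4)*exp(3*theta)*exp(3*theta**2/2)*exp(theta**3/3) - 10*sin(3*theta - 1))/6.
Check: d/dtheta[(3*exp(3/4)*exp(3*theta)*exp(3*theta**2/2)*exp(theta**3/3) - 10*sin(3*theta - 1))/6] = theta**2*exp(3/4)*exp(3*theta)*exp(3*theta**2/2)*exp(theta**3/3)/2 + 3*theta*exp(3/4)*exp(3*theta)*exp(3*theta**2/2)*exp(theta**3/3)/2 + 3*exp(3/4)*exp(3*theta)*exp(3*theta**2/2)*exp(theta**3/3)/2 - 5*cos(3*theta - 1) = G'(theta).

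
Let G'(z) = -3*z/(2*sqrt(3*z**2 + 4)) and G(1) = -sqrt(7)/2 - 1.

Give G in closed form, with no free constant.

G(z) = -(sqrt(3*z**2 + 4) + 2)/2

The substitution u = 3*z**2 + 4 works: G'(z) is exactly (dG/du)*(du/dz) for that inner function.
A general antiderivative is -sqrt(3*z**2 + 4)/2 + C.
The condition gives C = -sqrt(7)/2 - 1 - (-sqrt(7)/2) = -1.
So G(z) = -(sqrt(3*z**2 + 4) + 2)/2.
Check: d/dz[-(sqrt(3*z**2 + 4) + 2)/2] = -3*z/(2*sqrt(3*z**2 + 4)) = G'(z).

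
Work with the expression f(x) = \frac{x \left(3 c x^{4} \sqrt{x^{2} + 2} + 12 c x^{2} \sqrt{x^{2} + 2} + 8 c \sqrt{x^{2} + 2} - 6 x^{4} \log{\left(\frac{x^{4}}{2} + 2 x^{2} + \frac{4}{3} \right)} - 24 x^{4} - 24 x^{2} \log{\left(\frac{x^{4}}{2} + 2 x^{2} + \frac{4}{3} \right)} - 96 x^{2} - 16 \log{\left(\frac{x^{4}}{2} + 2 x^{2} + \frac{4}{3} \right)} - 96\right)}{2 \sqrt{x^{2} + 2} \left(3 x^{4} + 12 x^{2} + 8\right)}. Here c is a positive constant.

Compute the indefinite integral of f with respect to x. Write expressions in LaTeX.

Whatever form F(x) takes, F'(x) = f(x) is non-negotiable.
Check: d/dx[\frac{c x^{2}}{4} - \sqrt{x^{2} + 2} \log{\left(\frac{x^{4}}{2} + 2 x^{2} + \frac{4}{3} \right)}] = \frac{3 c x^{5} \sqrt{x^{2} + 2} + 12 c x^{3} \sqrt{x^{2} + 2} + 8 c x \sqrt{x^{2} + 2} - 6 x^{5} \log{\left(\frac{x^{4}}{2} + 2 x^{2} + \frac{4}{3} \right)} - 24 x^{5} - 24 x^{3} \log{\left(\frac{x^{4}}{2} + 2 x^{2} + \frac{4}{3} \right)} - 96 x^{3} - 16 x \log{\left(\frac{x^{4}}{2} + 2 x^{2} + \frac{4}{3} \right)} - 96 x}{6 x^{4} \sqrt{x^{2} + 2} + 24 x^{2} \sqrt{x^{2} + 2} + 16 \sqrt{x^{2} + 2}}, which equals f(x).

F(x) = \frac{c x^{2}}{4} - \sqrt{x^{2} + 2} \log{\left(\frac{x^{4}}{2} + 2 x^{2} + \frac{4}{3} \right)} + C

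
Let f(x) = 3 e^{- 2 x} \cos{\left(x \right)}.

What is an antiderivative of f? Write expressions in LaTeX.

Any candidate F(x) must reproduce f(x) exactly when differentiated.
Check: d/dx[\frac{3 e^{- 2 x} \sin{\left(x \right)}}{5} - \frac{6 e^{- 2 x} \cos{\left(x \right)}}{5}] = 3 e^{- 2 x} \cos{\left(x \right)} = f(x).

An antiderivative is F(x) = \frac{3 e^{- 2 x} \sin{\left(x \right)}}{5} - \frac{6 e^{- 2 x} \cos{\left(x \right)}}{5}.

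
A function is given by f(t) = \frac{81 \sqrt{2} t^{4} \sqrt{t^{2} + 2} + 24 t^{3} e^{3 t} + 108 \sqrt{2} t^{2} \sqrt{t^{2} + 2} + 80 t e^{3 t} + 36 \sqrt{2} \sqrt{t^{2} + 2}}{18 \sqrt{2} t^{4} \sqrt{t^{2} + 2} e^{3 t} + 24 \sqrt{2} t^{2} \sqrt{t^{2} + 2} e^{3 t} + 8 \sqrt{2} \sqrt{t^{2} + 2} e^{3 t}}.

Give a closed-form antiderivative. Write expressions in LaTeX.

An antiderivative is F(t) = - \frac{8 \sqrt{\frac{t^{2}}{2} + 1}}{6 t^{2} + 4} - \frac{3 e^{- 3 t}}{2}.

Differentiate the proposed F(t) back; it has to land on f(t) exactly.
Check: d/dt[- \frac{8 \sqrt{\frac{t^{2}}{2} + 1}}{6 t^{2} + 4} - \frac{3 e^{- 3 t}}{2}] = \frac{81 \sqrt{2} t^{4} \sqrt{t^{2} + 2} + 24 t^{3} e^{3 t} + 108 \sqrt{2} t^{2} \sqrt{t^{2} + 2} + 80 t e^{3 t} + 36 \sqrt{2} \sqrt{t^{2} + 2}}{18 \sqrt{2} t^{4} \sqrt{t^{2} + 2} e^{3 t} + 24 \sqrt{2} t^{2} \sqrt{t^{2} + 2} e^{3 t} + 8 \sqrt{2} \sqrt{t^{2} + 2} e^{3 t}} = f(t).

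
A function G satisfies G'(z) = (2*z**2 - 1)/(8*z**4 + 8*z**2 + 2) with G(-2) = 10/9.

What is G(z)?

Recognize the product-rule pattern: G'(z) = u'v + uv' with u = -z, v = 1/(4*z**2 + 2), so integration by parts undoes it.
A general antiderivative is -z/(4*z**2 + 2) + C.
The condition gives C = 10/9 - (1/9) = 1.
So G(z) = -z/(4*z**2 + 2) + 1.
Check: d/dz[-z/(4*z**2 + 2) + 1] = (2*z**2 - 1)/(8*z**4 + 8*z**2 + 2) = G'(z).

G(z) = -z/(4*z**2 + 2) + 1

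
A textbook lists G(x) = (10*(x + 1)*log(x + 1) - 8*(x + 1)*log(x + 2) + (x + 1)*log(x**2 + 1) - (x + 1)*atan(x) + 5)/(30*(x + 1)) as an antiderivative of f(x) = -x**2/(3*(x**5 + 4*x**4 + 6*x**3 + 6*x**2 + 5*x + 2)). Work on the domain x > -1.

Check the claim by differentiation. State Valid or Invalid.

Invalid: d/dx[G] - f = 2*x/(15*x**2 + 15), which is not 0.

d/dx[G] = (2*x**4 + 8*x**3 + 5*x**2 + 4*x)/(15*x**5 + 60*x**4 + 90*x**3 + 90*x**2 + 75*x + 30)
d/dx[G] - f(x) = 2*x/(15*x**2 + 15) != 0.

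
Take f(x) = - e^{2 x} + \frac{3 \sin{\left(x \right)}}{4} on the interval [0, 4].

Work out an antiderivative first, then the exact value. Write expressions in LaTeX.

Integrate term by term and add the pieces.
F(x) = - \frac{2 e^{2 x} + 3 \cos{\left(x \right)}}{4} is an antiderivative of f.
Check: d/dx[- \frac{2 e^{2 x} + 3 \cos{\left(x \right)}}{4}] = - e^{2 x} + \frac{3 \sin{\left(x \right)}}{4} = f(x).
F(4) = - \frac{e^{8}}{2} - \frac{3 \cos{\left(4 \right)}}{4}; F(0) = - \frac{5}{4}.
Integral = F(4) - F(0) = - \frac{e^{8}}{2} - \frac{3 \cos{\left(4 \right)}}{4} + \frac{5}{4}.

Antiderivative: F(x) = - \frac{2 e^{2 x} + 3 \cos{\left(x \right)}}{4}; value = - \frac{e^{8}}{2} - \frac{3 \cos{\left(4 \right)}}{4} + \frac{5}{4}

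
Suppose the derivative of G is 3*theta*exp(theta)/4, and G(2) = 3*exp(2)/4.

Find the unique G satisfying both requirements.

G(theta) = (3*theta - 3)*exp(theta)/4

Recognize the product-rule pattern: G'(theta) = u'v + uv' with u = 3*theta/4 - 3/4, v = exp(theta), so integration by parts undoes it.
A general antiderivative is (3*theta - 3)*exp(theta)/4 + C.
The condition gives C = 3*exp(2)/4 - (3*exp(2)/4) = 0.
So G(theta) = (3*theta - 3)*exp(theta)/4.
Check: d/dtheta[(3*theta - 3)*exp(theta)/4] = 3*theta*exp(theta)/4 = G'(theta).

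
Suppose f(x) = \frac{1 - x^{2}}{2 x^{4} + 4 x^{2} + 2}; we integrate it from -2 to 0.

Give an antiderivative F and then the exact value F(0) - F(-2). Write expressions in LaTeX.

Antiderivative: F(x) = \frac{x}{2 \left(x^{2} + 1\right)}; value = \frac{1}{5}

f has the shape u'v + uv' for u = \frac{x}{2} and v = \frac{1}{x^{2} + 1} — it is the derivative of the product u*v.
F(x) = \frac{x}{2 \left(x^{2} + 1\right)} is an antiderivative of f.
Check: d/dx[\frac{x}{2 \left(x^{2} + 1\right)}] = \frac{1 - x^{2}}{2 x^{4} + 4 x^{2} + 2} = f(x).
F(0) = 0; F(-2) = - \frac{1}{5}.
Integral = F(0) - F(-2) = \frac{1}{5}.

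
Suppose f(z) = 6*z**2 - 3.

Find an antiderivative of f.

An antiderivative is F(z) = 2*z**3 - 3*z.

Check any antiderivative F(z) by computing F'(z) and comparing it with f(z).
Check: d/dz[2*z**3 - 3*z] = 6*z**2 - 3 = f(z).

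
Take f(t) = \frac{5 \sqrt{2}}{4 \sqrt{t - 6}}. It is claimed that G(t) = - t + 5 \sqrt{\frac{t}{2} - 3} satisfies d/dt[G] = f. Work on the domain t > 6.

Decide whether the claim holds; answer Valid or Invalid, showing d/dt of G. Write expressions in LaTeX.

Invalid: d/dt[G] - f = -1, which is not 0.

d/dt[G] = \frac{- 4 \sqrt{t - 6} + 5 \sqrt{2}}{4 \sqrt{t - 6}}
d/dt[G] - f(t) = -1 != 0.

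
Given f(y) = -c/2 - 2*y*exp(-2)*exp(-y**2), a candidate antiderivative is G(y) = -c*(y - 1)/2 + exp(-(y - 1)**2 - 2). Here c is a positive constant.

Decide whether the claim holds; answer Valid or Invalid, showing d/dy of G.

d/dy[G] = (-c*exp(3)*exp(-2*y)*exp(y**2) - 4*y + 4)*exp(-3)*exp(2*y)*exp(-y**2)/2
d/dy[G] - f(y) = (-2*y + 2*exp(1)*y*exp(-2*y) + 2)*exp(-3)*exp(2*y)*exp(-y**2) != 0.

Invalid: d/dy[G] - f = (-2*y + 2*exp(1)*y*exp(-2*y) + 2)*exp(-3)*exp(2*y)*exp(-y**2), which is not 0.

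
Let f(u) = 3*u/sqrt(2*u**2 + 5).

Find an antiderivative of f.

An antiderivative is F(u) = 3*sqrt(2*u**2 + 5)/2.

f matches the chain-rule pattern g'(h)*h' with inner function h(u) = 2*u**2 + 5; substituting w = h(u) collapses the integral.
Check: d/du[3*sqrt(2*u**2 + 5)/2] = 3*u/sqrt(2*u**2 + 5) = f(u).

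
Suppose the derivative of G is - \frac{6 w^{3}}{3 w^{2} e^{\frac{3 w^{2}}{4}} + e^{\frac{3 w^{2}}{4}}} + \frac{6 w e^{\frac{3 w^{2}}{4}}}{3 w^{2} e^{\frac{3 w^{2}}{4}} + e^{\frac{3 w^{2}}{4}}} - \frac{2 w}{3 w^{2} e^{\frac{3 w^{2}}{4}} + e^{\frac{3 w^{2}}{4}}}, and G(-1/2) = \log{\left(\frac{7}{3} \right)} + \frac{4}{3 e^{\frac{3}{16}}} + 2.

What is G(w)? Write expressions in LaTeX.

G(w) = \frac{\left(3 e^{\frac{3 w^{2}}{4}} \log{\left(4 w^{2} + \frac{4}{3} \right)} + 6 e^{\frac{3 w^{2}}{4}} + 4\right) e^{- \frac{3 w^{2}}{4}}}{3}

Integrate term by term and add the pieces.
A general antiderivative is \log{\left(4 w^{2} + \frac{4}{3} \right)} + \frac{4 e^{- \frac{3 w^{2}}{4}}}{3} + C.
The condition gives C = \log{\left(\frac{7}{3} \right)} + \frac{4}{3 e^{\frac{3}{16}}} + 2 - (\log{\left(\frac{7}{3} \right)} + \frac{4}{3 e^{\frac{3}{16}}}) = 2.
So G(w) = \frac{\left(3 e^{\frac{3 w^{2}}{4}} \log{\left(4 w^{2} + \frac{4}{3} \right)} + 6 e^{\frac{3 w^{2}}{4}} + 4\right) e^{- \frac{3 w^{2}}{4}}}{3}.
Check: d/dw[\frac{\left(3 e^{\frac{3 w^{2}}{4}} \log{\left(4 w^{2} + \frac{4}{3} \right)} + 6 e^{\frac{3 w^{2}}{4}} + 4\right) e^{- \frac{3 w^{2}}{4}}}{3}] = \frac{- 6 w^{3} + 6 w e^{\frac{3 w^{2}}{4}} - 2 w}{3 w^{2} e^{\frac{3 w^{2}}{4}} + e^{\frac{3 w^{2}}{4}}}, which equals G'(w).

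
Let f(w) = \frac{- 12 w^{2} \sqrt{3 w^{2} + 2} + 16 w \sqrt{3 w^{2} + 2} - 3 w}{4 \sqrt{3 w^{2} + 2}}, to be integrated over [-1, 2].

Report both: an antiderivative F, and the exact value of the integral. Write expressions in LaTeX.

A first test for any F(w): its w-derivative must equal f(w) identically.
F(w) = - w^{3} + 2 w^{2} - \frac{\sqrt{3 w^{2} + 2}}{4} is an antiderivative of f.
Check: d/dw[- w^{3} + 2 w^{2} - \frac{\sqrt{3 w^{2} + 2}}{4}] = \frac{- 12 w^{2} \sqrt{3 w^{2} + 2} + 16 w \sqrt{3 w^{2} + 2} - 3 w}{4 \sqrt{3 w^{2} + 2}} = f(w).
F(2) = - \frac{\sqrt{14}}{4}; F(-1) = 3 - \frac{\sqrt{5}}{4}.
Integral = F(2) - F(-1) = -3 - \frac{\sqrt{14}}{4} + \frac{\sqrt{5}}{4}.

Antiderivative: F(w) = - w^{3} + 2 w^{2} - \frac{\sqrt{3 w^{2} + 2}}{4}; value = -3 - \frac{\sqrt{14}}{4} + \frac{\sqrt{5}}{4}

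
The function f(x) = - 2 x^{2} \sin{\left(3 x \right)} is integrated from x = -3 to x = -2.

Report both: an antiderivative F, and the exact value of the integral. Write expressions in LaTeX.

Antiderivative: F(x) = \frac{2 \left(9 x^{2} \cos{\left(3 x \right)} - 6 x \sin{\left(3 x \right)} - 2 \cos{\left(3 x \right)}\right)}{27}; value = - \frac{8 \sin{\left(6 \right)}}{9} + \frac{4 \sin{\left(9 \right)}}{3} + \frac{68 \cos{\left(6 \right)}}{27} - \frac{158 \cos{\left(9 \right)}}{27}

Any candidate F(x) must reproduce f(x) exactly when differentiated.
F(x) = \frac{2 \left(9 x^{2} \cos{\left(3 x \right)} - 6 x \sin{\left(3 x \right)} - 2 \cos{\left(3 x \right)}\right)}{27} is an antiderivative of f.
Check: d/dx[\frac{2 \left(9 x^{2} \cos{\left(3 x \right)} - 6 x \sin{\left(3 x \right)} - 2 \cos{\left(3 x \right)}\right)}{27}] = - 2 x^{2} \sin{\left(3 x \right)} = f(x).
F(-2) = - \frac{8 \sin{\left(6 \right)}}{9} + \frac{68 \cos{\left(6 \right)}}{27}; F(-3) = \frac{158 \cos{\left(9 \right)}}{27} - \frac{4 \sin{\left(9 \right)}}{3}.
Integral = F(-2) - F(-3) = - \frac{8 \sin{\left(6 \right)}}{9} + \frac{4 \sin{\left(9 \right)}}{3} + \frac{68 \cos{\left(6 \right)}}{27} - \frac{158 \cos{\left(9 \right)}}{27}.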